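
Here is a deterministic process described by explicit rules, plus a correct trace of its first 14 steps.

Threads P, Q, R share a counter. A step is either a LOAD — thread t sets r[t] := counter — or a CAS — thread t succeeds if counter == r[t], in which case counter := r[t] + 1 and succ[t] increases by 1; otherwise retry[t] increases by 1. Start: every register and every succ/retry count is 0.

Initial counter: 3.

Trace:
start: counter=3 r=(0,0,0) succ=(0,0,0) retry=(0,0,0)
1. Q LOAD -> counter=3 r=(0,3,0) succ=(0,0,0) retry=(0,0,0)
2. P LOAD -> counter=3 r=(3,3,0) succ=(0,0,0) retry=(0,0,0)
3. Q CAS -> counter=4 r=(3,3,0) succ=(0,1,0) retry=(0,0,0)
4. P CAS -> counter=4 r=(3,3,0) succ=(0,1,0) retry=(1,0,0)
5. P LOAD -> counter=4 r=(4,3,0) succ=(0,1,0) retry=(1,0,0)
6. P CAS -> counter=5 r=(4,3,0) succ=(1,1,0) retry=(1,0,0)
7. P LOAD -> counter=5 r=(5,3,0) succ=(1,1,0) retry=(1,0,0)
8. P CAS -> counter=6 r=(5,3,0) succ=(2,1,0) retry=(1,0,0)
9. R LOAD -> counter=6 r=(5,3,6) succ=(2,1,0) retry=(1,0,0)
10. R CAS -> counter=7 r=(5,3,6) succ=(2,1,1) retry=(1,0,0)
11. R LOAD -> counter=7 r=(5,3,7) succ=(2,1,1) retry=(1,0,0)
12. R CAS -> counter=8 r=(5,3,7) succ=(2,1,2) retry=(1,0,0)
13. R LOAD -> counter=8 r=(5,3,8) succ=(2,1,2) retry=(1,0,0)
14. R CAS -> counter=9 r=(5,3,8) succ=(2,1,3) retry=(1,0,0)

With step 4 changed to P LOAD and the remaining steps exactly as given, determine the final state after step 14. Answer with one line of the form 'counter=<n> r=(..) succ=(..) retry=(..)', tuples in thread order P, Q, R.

counter=9 r=(5,3,8) succ=(2,1,3) retry=(0,0,0)

(re-executing from step 4 with the substitution; state before step 4: counter=4 r=(3,3,0) succ=(0,1,0) retry=(0,0,0))
4. P LOAD -> counter=4 r=(4,3,0) succ=(0,1,0) retry=(0,0,0)
5. P LOAD -> counter=4 r=(4,3,0) succ=(0,1,0) retry=(0,0,0)
6. P CAS -> counter=5 r=(4,3,0) succ=(1,1,0) retry=(0,0,0)
7. P LOAD -> counter=5 r=(5,3,0) succ=(1,1,0) retry=(0,0,0)
8. P CAS -> counter=6 r=(5,3,0) succ=(2,1,0) retry=(0,0,0)
9. R LOAD -> counter=6 r=(5,3,6) succ=(2,1,0) retry=(0,0,0)
10. R CAS -> counter=7 r=(5,3,6) succ=(2,1,1) retry=(0,0,0)
11. R LOAD -> counter=7 r=(5,3,7) succ=(2,1,1) retry=(0,0,0)
12. R CAS -> counter=8 r=(5,3,7) succ=(2,1,2) retry=(0,0,0)
13. R LOAD -> counter=8 r=(5,3,8) succ=(2,1,2) retry=(0,0,0)
14. R CAS -> counter=9 r=(5,3,8) succ=(2,1,3) retry=(0,0,0)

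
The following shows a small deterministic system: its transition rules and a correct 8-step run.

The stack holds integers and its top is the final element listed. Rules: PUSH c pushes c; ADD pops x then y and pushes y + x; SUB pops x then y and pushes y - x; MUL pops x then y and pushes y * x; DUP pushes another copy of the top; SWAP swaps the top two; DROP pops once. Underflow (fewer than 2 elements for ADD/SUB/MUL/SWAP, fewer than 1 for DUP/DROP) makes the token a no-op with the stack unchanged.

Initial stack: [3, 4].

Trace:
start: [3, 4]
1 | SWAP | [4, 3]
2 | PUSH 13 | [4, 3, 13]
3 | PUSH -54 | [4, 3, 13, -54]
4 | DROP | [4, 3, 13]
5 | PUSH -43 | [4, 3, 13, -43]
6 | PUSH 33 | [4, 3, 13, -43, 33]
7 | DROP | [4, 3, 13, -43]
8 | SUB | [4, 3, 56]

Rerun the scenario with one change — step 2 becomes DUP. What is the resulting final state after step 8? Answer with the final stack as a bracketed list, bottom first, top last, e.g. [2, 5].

(re-executing from step 2 with the substitution; state before step 2: [4, 3])
2 | DUP | [4, 3, 3]
3 | PUSH -54 | [4, 3, 3, -54]
4 | DROP | [4, 3, 3]
5 | PUSH -43 | [4, 3, 3, -43]
6 | PUSH 33 | [4, 3, 3, -43, 33]
7 | DROP | [4, 3, 3, -43]
8 | SUB | [4, 3, 46]

[4, 3, 46]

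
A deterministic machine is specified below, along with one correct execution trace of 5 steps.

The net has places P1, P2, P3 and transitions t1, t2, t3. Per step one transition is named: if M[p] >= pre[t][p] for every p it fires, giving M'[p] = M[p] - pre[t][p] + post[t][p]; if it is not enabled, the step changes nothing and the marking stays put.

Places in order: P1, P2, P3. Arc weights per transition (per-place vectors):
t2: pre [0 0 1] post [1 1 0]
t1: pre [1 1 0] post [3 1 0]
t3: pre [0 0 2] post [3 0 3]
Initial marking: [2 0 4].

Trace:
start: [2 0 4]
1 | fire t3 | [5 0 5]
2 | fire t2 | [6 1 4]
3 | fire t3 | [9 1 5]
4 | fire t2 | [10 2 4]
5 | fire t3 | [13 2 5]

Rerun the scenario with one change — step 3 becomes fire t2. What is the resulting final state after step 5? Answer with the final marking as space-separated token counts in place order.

11 3 3

(re-executing from step 3 with the substitution; state before step 3: [6 1 4])
3 | fire t2 | [7 2 3]
4 | fire t2 | [8 3 2]
5 | fire t3 | [11 3 3]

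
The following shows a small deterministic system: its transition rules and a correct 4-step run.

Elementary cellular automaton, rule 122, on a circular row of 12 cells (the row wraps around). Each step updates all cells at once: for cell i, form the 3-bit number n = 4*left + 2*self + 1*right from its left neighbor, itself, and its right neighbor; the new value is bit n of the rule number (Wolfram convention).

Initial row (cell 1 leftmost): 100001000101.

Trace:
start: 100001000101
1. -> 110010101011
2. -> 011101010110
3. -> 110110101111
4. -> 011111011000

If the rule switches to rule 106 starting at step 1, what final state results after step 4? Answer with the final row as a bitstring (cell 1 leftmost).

(re-executing steps 1..4 under rule 106; state before step 1: 100001000101)
1. -> 100010001011
2. -> 100100010110
3. -> 001000101111
4. -> 010001011001

010001011001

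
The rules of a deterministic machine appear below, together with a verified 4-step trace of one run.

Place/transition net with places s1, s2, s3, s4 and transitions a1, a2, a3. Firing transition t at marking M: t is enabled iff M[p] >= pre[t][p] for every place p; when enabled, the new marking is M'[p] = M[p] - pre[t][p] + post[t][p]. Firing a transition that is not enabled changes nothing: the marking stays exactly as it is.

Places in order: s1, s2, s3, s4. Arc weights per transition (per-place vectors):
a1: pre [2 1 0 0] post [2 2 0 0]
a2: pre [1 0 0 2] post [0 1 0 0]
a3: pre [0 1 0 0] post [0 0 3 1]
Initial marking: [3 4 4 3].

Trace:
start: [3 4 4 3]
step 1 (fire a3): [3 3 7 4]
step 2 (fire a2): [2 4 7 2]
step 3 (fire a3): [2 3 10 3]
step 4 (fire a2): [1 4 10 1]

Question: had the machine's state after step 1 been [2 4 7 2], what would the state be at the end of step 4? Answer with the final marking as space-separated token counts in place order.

1 4 10 1

state after step 1 := [2 4 7 2]
step 2 (fire a2): [1 5 7 0]
step 3 (fire a3): [1 4 10 1]
step 4 (fire a2): [1 4 10 1]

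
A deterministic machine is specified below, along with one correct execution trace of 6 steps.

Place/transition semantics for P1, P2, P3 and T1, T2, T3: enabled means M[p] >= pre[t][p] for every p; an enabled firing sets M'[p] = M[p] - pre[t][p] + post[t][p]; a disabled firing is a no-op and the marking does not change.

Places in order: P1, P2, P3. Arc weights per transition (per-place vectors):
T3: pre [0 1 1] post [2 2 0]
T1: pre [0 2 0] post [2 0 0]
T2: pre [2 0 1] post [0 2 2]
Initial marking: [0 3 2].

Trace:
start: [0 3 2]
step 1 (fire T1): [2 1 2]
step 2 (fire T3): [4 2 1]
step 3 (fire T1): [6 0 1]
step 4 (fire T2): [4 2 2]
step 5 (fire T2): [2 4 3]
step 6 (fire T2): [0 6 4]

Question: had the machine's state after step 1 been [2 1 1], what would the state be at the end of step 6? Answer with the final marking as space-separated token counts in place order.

state after step 1 := [2 1 1]
step 2 (fire T3): [4 2 0]
step 3 (fire T1): [6 0 0]
step 4 (fire T2): [6 0 0]
step 5 (fire T2): [6 0 0]
step 6 (fire T2): [6 0 0]

6 0 0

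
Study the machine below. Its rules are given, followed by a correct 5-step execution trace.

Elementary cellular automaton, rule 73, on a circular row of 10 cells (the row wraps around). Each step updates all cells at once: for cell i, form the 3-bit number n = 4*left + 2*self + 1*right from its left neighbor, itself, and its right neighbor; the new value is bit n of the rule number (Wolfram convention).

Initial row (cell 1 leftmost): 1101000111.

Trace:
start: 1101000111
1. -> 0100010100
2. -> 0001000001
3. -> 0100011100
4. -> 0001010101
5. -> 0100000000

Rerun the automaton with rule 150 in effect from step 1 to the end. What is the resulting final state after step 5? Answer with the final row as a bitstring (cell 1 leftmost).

(re-executing steps 1..5 under rule 150; state before step 1: 1101000111)
1. -> 1001101011
2. -> 0110001001
3. -> 0001011111
4. -> 1011001110
5. -> 1000110100

1000110100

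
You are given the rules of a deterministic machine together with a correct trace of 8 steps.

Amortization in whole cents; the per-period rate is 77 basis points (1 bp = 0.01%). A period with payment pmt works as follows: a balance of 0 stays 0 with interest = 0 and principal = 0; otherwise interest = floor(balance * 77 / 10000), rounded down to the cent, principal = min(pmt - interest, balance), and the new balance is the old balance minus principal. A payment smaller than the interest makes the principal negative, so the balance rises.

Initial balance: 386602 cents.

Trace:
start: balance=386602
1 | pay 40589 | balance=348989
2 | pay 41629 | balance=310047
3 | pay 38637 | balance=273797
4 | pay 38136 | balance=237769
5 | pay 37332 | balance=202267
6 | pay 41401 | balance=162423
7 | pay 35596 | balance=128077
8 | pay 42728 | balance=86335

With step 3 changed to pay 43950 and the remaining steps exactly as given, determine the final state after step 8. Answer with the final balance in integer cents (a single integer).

(re-executing from step 3 with the substitution; state before step 3: balance=310047)
3 | pay 43950 | balance=268484
4 | pay 38136 | balance=232415
5 | pay 37332 | balance=196872
6 | pay 41401 | balance=156986
7 | pay 35596 | balance=122598
8 | pay 42728 | balance=80814

80814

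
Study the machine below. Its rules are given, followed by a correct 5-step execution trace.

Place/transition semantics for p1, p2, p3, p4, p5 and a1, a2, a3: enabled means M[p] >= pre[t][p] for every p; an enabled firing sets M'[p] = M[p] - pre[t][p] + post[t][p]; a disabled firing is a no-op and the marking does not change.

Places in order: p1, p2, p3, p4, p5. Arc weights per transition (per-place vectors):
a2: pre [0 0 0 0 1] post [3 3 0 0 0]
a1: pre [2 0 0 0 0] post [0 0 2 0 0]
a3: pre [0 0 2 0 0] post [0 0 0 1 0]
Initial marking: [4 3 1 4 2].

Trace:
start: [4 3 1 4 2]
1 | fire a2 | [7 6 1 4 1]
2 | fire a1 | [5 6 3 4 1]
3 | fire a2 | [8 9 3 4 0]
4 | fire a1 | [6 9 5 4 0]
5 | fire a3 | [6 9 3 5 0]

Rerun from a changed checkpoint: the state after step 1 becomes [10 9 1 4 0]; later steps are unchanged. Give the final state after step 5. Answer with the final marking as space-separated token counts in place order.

state after step 1 := [10 9 1 4 0]
2 | fire a1 | [8 9 3 4 0]
3 | fire a2 | [8 9 3 4 0]
4 | fire a1 | [6 9 5 4 0]
5 | fire a3 | [6 9 3 5 0]

6 9 3 5 0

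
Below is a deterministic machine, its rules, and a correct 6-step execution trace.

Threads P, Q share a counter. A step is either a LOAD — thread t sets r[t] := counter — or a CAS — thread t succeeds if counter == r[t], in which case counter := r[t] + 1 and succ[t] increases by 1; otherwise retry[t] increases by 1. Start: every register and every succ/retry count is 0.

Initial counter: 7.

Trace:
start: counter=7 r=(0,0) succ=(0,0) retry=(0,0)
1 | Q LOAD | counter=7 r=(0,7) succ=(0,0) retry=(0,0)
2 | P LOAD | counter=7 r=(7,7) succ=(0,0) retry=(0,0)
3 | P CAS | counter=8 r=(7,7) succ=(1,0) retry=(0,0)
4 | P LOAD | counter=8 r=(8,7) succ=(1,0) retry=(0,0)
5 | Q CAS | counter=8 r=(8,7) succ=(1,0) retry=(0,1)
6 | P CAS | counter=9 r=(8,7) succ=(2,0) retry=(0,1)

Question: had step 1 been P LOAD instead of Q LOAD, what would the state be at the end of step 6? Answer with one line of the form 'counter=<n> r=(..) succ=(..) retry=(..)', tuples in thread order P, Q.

(re-executing from step 1 with the substitution; state before step 1: counter=7 r=(0,0) succ=(0,0) retry=(0,0))
1 | P LOAD | counter=7 r=(7,0) succ=(0,0) retry=(0,0)
2 | P LOAD | counter=7 r=(7,0) succ=(0,0) retry=(0,0)
3 | P CAS | counter=8 r=(7,0) succ=(1,0) retry=(0,0)
4 | P LOAD | counter=8 r=(8,0) succ=(1,0) retry=(0,0)
5 | Q CAS | counter=8 r=(8,0) succ=(1,0) retry=(0,1)
6 | P CAS | counter=9 r=(8,0) succ=(2,0) retry=(0,1)

counter=9 r=(8,0) succ=(2,0) retry=(0,1)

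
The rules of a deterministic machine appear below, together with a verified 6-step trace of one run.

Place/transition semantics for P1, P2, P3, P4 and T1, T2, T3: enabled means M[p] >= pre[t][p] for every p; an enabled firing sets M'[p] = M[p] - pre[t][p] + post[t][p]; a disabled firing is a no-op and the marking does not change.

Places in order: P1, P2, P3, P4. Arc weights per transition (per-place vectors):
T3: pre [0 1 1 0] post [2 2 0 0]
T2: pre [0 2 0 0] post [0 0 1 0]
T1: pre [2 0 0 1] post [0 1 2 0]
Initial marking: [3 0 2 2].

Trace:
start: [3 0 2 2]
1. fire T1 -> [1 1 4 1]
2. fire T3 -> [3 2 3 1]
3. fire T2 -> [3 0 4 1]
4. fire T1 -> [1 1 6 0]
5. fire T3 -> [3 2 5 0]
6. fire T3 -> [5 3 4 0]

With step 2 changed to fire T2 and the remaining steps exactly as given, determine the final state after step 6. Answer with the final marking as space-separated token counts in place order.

5 3 2 1

(re-executing from step 2 with the substitution; state before step 2: [1 1 4 1])
2. fire T2 -> [1 1 4 1]
3. fire T2 -> [1 1 4 1]
4. fire T1 -> [1 1 4 1]
5. fire T3 -> [3 2 3 1]
6. fire T3 -> [5 3 2 1]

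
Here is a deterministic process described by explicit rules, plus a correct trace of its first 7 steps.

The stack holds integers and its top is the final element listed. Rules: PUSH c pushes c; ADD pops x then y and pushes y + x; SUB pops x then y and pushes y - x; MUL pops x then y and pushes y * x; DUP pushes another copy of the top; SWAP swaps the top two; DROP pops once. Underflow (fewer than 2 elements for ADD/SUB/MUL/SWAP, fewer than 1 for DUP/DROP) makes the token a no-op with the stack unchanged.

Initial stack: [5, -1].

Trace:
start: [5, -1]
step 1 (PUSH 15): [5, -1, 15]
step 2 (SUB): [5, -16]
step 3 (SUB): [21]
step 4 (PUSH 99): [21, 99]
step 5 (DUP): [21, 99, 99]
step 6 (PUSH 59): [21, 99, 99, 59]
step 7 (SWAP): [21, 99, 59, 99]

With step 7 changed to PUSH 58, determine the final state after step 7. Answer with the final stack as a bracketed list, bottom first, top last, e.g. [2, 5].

[21, 99, 99, 59, 58]

(re-executing from step 7 with the substitution; state before step 7: [21, 99, 99, 59])
step 7 (PUSH 58): [21, 99, 99, 59, 58]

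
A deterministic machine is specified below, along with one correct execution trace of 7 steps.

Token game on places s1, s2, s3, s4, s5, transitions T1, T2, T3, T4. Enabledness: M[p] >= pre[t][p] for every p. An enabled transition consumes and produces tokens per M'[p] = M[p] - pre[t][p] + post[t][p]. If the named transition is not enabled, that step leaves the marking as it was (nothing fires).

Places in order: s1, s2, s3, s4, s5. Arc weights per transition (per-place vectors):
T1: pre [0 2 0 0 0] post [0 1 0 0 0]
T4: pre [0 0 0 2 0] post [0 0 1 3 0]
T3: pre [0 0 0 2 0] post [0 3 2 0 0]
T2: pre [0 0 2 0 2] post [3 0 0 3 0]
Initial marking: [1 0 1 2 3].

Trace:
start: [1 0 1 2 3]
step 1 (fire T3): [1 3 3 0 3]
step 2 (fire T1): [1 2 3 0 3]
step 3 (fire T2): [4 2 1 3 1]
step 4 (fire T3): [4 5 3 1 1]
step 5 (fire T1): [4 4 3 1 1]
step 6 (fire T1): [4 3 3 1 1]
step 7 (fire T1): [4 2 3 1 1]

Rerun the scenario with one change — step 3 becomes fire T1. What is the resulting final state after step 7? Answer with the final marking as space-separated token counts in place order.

(re-executing from step 3 with the substitution; state before step 3: [1 2 3 0 3])
step 3 (fire T1): [1 1 3 0 3]
step 4 (fire T3): [1 1 3 0 3]
step 5 (fire T1): [1 1 3 0 3]
step 6 (fire T1): [1 1 3 0 3]
step 7 (fire T1): [1 1 3 0 3]

1 1 3 0 3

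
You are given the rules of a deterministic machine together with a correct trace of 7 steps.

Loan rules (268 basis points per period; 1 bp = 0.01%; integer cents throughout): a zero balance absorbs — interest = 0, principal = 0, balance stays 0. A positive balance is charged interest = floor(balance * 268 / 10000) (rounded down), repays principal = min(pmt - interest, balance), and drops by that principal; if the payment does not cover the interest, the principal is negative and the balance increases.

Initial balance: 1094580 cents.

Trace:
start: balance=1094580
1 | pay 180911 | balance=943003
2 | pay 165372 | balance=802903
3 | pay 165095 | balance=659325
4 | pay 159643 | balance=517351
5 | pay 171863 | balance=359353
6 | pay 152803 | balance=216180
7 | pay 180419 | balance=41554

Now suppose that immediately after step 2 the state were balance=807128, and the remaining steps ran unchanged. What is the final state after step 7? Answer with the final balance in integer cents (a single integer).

state after step 2 := balance=807128
3 | pay 165095 | balance=663664
4 | pay 159643 | balance=521807
5 | pay 171863 | balance=363928
6 | pay 152803 | balance=220878
7 | pay 180419 | balance=46378

46378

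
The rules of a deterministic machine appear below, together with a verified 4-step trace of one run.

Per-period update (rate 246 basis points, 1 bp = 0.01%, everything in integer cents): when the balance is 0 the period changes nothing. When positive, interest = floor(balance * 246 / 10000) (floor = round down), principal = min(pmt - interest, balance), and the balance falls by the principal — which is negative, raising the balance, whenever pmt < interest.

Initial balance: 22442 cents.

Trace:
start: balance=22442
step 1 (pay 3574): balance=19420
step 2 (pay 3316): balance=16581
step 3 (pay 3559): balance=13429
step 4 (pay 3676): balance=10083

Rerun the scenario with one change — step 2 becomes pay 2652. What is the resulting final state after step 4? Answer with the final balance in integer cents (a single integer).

(re-executing from step 2 with the substitution; state before step 2: balance=19420)
step 2 (pay 2652): balance=17245
step 3 (pay 3559): balance=14110
step 4 (pay 3676): balance=10781

10781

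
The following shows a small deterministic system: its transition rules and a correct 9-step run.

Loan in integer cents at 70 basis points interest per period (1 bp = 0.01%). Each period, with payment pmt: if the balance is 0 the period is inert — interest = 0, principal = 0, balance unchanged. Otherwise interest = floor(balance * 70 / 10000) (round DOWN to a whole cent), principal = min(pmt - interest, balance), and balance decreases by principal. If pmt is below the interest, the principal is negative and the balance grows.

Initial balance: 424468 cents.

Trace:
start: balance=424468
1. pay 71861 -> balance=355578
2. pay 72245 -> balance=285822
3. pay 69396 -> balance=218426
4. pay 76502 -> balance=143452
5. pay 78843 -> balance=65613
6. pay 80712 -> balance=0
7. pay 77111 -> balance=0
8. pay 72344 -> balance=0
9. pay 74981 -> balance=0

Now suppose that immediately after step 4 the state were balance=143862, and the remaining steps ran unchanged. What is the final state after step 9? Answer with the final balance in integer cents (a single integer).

state after step 4 := balance=143862
5. pay 78843 -> balance=66026
6. pay 80712 -> balance=0
7. pay 77111 -> balance=0
8. pay 72344 -> balance=0
9. pay 74981 -> balance=0

0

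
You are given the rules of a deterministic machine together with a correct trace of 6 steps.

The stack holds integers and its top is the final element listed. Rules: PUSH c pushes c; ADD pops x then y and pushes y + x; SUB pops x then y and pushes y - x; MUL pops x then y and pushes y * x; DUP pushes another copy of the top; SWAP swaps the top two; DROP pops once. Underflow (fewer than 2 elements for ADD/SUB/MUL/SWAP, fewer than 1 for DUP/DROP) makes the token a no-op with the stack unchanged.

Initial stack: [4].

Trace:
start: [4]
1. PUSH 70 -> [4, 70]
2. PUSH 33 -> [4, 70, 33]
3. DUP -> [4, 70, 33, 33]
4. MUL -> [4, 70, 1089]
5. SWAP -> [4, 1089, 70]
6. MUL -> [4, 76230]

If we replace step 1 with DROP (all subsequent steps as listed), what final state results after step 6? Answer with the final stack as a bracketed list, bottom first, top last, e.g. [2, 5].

(re-executing from step 1 with the substitution; state before step 1: [4])
1. DROP -> []
2. PUSH 33 -> [33]
3. DUP -> [33, 33]
4. MUL -> [1089]
5. SWAP -> [1089]
6. MUL -> [1089]

[1089]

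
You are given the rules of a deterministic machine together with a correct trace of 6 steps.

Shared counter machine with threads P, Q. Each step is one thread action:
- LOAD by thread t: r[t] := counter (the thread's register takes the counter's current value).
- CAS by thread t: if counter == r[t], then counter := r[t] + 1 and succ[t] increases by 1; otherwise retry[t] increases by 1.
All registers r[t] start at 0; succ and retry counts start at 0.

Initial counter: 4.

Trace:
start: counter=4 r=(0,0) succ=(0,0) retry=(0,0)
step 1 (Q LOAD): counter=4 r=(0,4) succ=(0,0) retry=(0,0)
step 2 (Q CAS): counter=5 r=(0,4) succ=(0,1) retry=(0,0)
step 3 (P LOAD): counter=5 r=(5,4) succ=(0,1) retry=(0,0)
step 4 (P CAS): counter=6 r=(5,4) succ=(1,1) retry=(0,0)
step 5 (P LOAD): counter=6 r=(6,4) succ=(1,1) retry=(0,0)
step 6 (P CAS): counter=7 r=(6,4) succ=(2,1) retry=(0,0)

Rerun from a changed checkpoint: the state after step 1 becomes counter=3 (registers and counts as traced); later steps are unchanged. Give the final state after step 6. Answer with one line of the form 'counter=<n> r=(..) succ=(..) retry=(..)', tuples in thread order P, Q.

state after step 1 := counter=3 r=(0,4) succ=(0,0) retry=(0,0)
step 2 (Q CAS): counter=3 r=(0,4) succ=(0,0) retry=(0,1)
step 3 (P LOAD): counter=3 r=(3,4) succ=(0,0) retry=(0,1)
step 4 (P CAS): counter=4 r=(3,4) succ=(1,0) retry=(0,1)
step 5 (P LOAD): counter=4 r=(4,4) succ=(1,0) retry=(0,1)
step 6 (P CAS): counter=5 r=(4,4) succ=(2,0) retry=(0,1)

counter=5 r=(4,4) succ=(2,0) retry=(0,1)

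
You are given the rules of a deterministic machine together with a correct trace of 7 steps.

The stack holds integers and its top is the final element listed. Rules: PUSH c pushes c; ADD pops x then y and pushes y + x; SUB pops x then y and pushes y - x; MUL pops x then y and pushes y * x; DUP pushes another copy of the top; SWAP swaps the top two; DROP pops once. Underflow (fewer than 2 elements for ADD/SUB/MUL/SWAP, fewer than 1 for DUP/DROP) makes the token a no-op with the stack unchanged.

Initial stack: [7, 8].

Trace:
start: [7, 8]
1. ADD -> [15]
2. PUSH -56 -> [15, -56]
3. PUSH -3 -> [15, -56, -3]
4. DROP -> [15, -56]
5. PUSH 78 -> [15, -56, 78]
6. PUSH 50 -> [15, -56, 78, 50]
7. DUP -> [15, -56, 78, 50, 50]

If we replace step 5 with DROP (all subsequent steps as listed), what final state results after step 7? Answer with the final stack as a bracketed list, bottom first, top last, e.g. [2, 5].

[15, 50, 50]

(re-executing from step 5 with the substitution; state before step 5: [15, -56])
5. DROP -> [15]
6. PUSH 50 -> [15, 50]
7. DUP -> [15, 50, 50]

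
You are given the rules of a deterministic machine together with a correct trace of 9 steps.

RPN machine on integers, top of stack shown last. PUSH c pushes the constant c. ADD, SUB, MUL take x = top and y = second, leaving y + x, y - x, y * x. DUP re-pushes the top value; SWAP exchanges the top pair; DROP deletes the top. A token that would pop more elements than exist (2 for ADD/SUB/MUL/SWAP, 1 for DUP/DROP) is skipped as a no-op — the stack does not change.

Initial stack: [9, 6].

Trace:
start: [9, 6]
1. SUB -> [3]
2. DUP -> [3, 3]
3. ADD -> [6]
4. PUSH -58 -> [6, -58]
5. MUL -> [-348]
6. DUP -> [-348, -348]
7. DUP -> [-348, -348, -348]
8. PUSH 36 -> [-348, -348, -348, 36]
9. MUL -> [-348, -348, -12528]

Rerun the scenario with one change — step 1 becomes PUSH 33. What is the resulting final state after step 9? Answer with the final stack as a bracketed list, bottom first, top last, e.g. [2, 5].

(re-executing from step 1 with the substitution; state before step 1: [9, 6])
1. PUSH 33 -> [9, 6, 33]
2. DUP -> [9, 6, 33, 33]
3. ADD -> [9, 6, 66]
4. PUSH -58 -> [9, 6, 66, -58]
5. MUL -> [9, 6, -3828]
6. DUP -> [9, 6, -3828, -3828]
7. DUP -> [9, 6, -3828, -3828, -3828]
8. PUSH 36 -> [9, 6, -3828, -3828, -3828, 36]
9. MUL -> [9, 6, -3828, -3828, -137808]

[9, 6, -3828, -3828, -137808]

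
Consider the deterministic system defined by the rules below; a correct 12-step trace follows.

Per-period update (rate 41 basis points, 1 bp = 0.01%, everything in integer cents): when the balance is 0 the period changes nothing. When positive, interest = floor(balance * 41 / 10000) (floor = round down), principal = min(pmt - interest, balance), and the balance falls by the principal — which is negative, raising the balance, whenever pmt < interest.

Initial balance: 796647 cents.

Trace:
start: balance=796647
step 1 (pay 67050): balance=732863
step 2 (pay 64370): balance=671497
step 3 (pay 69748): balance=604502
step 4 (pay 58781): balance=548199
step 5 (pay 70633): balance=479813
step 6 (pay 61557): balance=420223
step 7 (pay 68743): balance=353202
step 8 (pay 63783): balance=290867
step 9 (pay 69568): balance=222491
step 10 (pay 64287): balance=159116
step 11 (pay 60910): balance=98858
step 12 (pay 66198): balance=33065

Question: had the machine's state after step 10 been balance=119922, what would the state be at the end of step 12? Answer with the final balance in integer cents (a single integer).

0

state after step 10 := balance=119922
step 11 (pay 60910): balance=59503
step 12 (pay 66198): balance=0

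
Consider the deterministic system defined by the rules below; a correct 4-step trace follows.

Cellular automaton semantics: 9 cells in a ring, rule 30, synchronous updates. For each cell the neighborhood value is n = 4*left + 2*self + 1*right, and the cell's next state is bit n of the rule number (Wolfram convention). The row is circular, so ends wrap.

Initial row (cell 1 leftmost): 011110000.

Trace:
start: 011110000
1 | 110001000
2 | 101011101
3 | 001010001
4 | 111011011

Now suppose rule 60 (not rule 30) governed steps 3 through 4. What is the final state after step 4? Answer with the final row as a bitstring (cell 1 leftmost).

(re-executing steps 3..4 under rule 60; state before step 3: 101011101)
3 | 011110011
4 | 110001010

110001010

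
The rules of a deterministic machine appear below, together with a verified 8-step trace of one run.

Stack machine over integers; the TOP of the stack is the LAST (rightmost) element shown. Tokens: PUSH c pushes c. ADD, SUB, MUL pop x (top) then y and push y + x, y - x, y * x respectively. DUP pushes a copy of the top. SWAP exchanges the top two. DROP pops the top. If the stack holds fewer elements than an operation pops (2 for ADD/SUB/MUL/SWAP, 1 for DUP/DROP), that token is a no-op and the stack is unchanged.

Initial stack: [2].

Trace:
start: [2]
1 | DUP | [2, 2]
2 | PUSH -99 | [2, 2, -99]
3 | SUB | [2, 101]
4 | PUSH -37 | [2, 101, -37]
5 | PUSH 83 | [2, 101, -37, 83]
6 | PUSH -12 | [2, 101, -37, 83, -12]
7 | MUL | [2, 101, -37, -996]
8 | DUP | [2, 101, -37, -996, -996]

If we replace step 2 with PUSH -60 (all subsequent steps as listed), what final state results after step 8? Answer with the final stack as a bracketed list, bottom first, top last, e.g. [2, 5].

(re-executing from step 2 with the substitution; state before step 2: [2, 2])
2 | PUSH -60 | [2, 2, -60]
3 | SUB | [2, 62]
4 | PUSH -37 | [2, 62, -37]
5 | PUSH 83 | [2, 62, -37, 83]
6 | PUSH -12 | [2, 62, -37, 83, -12]
7 | MUL | [2, 62, -37, -996]
8 | DUP | [2, 62, -37, -996, -996]

[2, 62, -37, -996, -996]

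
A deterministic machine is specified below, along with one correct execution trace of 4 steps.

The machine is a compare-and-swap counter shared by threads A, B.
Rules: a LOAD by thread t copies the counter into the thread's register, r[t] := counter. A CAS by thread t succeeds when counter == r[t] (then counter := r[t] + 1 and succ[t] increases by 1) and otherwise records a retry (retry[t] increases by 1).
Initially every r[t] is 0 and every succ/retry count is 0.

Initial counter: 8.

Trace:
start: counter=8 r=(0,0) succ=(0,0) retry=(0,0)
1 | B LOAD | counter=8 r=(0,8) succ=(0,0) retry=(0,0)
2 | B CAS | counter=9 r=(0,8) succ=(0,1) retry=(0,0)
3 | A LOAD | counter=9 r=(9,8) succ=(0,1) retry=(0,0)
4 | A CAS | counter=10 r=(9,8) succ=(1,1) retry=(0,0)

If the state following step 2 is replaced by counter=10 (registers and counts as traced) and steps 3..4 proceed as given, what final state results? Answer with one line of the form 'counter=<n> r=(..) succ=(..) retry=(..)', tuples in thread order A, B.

counter=11 r=(10,8) succ=(1,1) retry=(0,0)

state after step 2 := counter=10 r=(0,8) succ=(0,1) retry=(0,0)
3 | A LOAD | counter=10 r=(10,8) succ=(0,1) retry=(0,0)
4 | A CAS | counter=11 r=(10,8) succ=(1,1) retry=(0,0)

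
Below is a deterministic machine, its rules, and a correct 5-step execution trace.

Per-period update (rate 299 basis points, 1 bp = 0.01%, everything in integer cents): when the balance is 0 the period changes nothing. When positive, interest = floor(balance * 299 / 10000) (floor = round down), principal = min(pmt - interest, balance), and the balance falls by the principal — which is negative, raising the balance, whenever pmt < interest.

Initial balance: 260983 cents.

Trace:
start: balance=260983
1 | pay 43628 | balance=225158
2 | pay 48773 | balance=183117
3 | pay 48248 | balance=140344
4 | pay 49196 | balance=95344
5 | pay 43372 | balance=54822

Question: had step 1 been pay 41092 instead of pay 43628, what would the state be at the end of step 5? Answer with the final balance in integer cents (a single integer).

57675

(re-executing from step 1 with the substitution; state before step 1: balance=260983)
1 | pay 41092 | balance=227694
2 | pay 48773 | balance=185729
3 | pay 48248 | balance=143034
4 | pay 49196 | balance=98114
5 | pay 43372 | balance=57675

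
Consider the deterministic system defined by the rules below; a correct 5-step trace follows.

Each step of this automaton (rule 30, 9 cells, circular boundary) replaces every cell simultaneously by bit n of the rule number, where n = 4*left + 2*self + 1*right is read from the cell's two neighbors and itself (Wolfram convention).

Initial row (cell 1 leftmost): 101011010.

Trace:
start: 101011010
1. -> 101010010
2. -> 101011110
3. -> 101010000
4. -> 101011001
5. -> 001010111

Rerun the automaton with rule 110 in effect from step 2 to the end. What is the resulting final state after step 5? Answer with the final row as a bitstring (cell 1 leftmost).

(re-executing steps 2..5 under rule 110; state before step 2: 101010010)
2. -> 111110111
3. -> 000011100
4. -> 000110100
5. -> 001111100

001111100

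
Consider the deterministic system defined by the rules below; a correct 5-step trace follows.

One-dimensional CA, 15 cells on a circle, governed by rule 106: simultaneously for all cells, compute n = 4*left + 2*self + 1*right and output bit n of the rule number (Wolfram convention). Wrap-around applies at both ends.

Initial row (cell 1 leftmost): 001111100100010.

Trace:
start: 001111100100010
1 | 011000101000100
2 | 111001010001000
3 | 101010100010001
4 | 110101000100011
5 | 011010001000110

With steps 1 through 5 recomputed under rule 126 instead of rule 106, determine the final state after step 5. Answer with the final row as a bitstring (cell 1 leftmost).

111110110000111

(re-executing steps 1..5 under rule 126; state before step 1: 001111100100010)
1 | 011000111110111
2 | 111101100011101
3 | 000111110110111
4 | 101100011111101
5 | 111110110000111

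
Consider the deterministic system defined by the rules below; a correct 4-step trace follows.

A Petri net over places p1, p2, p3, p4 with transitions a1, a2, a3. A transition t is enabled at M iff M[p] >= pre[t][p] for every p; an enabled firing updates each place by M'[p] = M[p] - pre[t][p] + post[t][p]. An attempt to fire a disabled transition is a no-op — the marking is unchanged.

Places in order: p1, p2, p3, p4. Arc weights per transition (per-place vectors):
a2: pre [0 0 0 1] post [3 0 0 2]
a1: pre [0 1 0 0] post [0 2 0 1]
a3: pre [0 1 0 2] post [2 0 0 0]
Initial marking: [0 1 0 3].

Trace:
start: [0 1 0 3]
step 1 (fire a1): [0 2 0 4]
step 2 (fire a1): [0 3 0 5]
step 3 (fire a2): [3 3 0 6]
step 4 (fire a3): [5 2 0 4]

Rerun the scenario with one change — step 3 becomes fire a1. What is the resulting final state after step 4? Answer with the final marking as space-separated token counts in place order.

2 3 0 4

(re-executing from step 3 with the substitution; state before step 3: [0 3 0 5])
step 3 (fire a1): [0 4 0 6]
step 4 (fire a3): [2 3 0 4]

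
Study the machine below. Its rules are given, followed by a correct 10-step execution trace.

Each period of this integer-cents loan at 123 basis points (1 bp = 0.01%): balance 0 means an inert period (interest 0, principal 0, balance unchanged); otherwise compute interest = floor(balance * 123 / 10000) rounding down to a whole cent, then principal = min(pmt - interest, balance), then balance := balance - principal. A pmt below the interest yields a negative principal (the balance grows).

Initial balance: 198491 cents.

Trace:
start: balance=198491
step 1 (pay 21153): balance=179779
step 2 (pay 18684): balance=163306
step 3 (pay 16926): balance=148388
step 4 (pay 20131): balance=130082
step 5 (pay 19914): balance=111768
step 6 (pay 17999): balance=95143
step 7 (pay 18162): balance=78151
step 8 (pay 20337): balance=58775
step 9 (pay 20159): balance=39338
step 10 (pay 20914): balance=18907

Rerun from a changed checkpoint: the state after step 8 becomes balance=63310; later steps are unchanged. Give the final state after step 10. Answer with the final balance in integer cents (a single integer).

state after step 8 := balance=63310
step 9 (pay 20159): balance=43929
step 10 (pay 20914): balance=23555

23555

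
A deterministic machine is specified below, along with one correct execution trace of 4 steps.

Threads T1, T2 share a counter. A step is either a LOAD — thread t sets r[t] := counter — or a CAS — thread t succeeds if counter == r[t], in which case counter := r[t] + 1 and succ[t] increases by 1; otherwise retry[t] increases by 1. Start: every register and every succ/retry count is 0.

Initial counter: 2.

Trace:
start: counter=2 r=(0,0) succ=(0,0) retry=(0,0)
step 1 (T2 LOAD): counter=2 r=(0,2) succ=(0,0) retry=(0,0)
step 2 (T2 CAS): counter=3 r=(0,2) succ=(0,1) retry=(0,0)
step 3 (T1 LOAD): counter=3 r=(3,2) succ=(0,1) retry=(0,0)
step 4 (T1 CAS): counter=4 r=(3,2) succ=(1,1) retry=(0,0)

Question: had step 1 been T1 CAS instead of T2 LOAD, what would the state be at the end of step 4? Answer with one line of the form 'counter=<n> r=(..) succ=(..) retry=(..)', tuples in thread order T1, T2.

counter=3 r=(2,0) succ=(1,0) retry=(1,1)

(re-executing from step 1 with the substitution; state before step 1: counter=2 r=(0,0) succ=(0,0) retry=(0,0))
step 1 (T1 CAS): counter=2 r=(0,0) succ=(0,0) retry=(1,0)
step 2 (T2 CAS): counter=2 r=(0,0) succ=(0,0) retry=(1,1)
step 3 (T1 LOAD): counter=2 r=(2,0) succ=(0,0) retry=(1,1)
step 4 (T1 CAS): counter=3 r=(2,0) succ=(1,0) retry=(1,1)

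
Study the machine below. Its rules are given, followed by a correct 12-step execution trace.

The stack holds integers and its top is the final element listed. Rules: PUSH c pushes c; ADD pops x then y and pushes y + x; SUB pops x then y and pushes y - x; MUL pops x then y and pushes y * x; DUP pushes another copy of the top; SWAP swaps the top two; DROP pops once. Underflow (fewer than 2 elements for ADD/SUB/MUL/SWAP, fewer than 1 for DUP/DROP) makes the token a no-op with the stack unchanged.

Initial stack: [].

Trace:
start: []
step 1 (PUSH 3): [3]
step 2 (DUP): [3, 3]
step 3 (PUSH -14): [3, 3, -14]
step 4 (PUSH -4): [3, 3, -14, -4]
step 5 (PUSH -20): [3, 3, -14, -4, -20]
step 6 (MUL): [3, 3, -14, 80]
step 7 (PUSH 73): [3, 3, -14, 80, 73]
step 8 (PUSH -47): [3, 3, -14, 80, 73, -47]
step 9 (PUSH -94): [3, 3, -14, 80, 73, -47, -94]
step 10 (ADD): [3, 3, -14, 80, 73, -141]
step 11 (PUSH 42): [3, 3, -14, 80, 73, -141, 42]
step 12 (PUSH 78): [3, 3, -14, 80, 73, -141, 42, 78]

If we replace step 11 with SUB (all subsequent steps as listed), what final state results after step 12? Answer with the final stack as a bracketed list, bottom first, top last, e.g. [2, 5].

[3, 3, -14, 80, 214, 78]

(re-executing from step 11 with the substitution; state before step 11: [3, 3, -14, 80, 73, -141])
step 11 (SUB): [3, 3, -14, 80, 214]
step 12 (PUSH 78): [3, 3, -14, 80, 214, 78]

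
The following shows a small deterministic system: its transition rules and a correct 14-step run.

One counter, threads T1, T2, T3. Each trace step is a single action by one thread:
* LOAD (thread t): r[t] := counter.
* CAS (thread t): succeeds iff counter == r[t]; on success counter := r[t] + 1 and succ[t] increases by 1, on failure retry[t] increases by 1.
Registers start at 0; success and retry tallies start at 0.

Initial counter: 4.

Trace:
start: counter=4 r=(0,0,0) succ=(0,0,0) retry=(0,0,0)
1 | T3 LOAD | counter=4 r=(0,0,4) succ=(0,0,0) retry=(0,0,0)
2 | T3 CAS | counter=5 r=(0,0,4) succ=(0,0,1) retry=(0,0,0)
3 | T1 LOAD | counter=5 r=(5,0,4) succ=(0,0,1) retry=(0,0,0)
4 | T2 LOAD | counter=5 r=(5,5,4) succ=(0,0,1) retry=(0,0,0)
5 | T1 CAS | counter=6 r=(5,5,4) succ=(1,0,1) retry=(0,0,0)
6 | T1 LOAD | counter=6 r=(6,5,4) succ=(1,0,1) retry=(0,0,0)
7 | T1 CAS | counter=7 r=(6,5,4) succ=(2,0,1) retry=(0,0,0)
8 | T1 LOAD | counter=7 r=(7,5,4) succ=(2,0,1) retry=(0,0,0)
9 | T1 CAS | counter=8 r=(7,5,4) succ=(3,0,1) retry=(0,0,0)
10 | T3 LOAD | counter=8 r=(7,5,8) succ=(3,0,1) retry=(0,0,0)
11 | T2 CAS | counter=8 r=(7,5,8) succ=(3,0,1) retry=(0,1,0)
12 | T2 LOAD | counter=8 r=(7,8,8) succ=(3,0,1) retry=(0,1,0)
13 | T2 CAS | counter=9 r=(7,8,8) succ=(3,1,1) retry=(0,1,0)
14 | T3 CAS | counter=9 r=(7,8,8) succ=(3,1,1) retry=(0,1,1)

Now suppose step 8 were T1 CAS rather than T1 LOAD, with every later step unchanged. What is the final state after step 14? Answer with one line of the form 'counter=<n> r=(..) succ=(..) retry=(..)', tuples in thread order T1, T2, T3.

counter=8 r=(6,7,7) succ=(2,1,1) retry=(2,1,1)

(re-executing from step 8 with the substitution; state before step 8: counter=7 r=(6,5,4) succ=(2,0,1) retry=(0,0,0))
8 | T1 CAS | counter=7 r=(6,5,4) succ=(2,0,1) retry=(1,0,0)
9 | T1 CAS | counter=7 r=(6,5,4) succ=(2,0,1) retry=(2,0,0)
10 | T3 LOAD | counter=7 r=(6,5,7) succ=(2,0,1) retry=(2,0,0)
11 | T2 CAS | counter=7 r=(6,5,7) succ=(2,0,1) retry=(2,1,0)
12 | T2 LOAD | counter=7 r=(6,7,7) succ=(2,0,1) retry=(2,1,0)
13 | T2 CAS | counter=8 r=(6,7,7) succ=(2,1,1) retry=(2,1,0)
14 | T3 CAS | counter=8 r=(6,7,7) succ=(2,1,1) retry=(2,1,1)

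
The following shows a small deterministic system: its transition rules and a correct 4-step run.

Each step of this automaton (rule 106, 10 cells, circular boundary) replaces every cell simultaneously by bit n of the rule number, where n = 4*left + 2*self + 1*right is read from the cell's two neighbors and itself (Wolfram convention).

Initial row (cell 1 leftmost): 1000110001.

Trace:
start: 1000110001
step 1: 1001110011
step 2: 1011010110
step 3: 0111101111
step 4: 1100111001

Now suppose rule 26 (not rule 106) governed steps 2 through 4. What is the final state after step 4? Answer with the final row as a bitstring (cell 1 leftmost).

(re-executing steps 2..4 under rule 26; state before step 2: 1001110011)
step 2: 0111001110
step 3: 1100111001
step 4: 0011100111

0011100111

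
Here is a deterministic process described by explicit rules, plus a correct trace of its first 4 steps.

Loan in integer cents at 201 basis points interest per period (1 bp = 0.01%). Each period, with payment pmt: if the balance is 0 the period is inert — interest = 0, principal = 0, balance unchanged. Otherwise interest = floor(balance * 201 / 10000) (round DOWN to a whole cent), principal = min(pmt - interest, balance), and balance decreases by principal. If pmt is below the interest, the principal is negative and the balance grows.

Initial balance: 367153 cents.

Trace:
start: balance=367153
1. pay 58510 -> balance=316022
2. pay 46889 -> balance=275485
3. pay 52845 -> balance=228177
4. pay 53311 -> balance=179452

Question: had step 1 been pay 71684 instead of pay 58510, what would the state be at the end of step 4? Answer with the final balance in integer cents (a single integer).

165467

(re-executing from step 1 with the substitution; state before step 1: balance=367153)
1. pay 71684 -> balance=302848
2. pay 46889 -> balance=262046
3. pay 52845 -> balance=214468
4. pay 53311 -> balance=165467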